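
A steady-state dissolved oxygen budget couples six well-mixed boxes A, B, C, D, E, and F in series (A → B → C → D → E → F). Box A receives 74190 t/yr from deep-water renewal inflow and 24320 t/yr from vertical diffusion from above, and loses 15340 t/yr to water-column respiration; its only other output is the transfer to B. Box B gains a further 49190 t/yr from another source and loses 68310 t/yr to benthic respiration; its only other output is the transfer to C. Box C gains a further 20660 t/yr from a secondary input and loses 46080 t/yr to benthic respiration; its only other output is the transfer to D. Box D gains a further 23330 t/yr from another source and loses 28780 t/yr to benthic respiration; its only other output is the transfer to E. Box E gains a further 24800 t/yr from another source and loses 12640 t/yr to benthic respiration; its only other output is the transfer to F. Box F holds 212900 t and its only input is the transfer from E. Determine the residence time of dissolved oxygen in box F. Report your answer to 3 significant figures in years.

4.70 yr

Box A: F(A→B) = (74190 + 24320) − 15340 = 83170 t/yr.
Box B: F(B→C) = (83170 + 49190) − 68310 = 64050 t/yr.
Box C: F(C→D) = (64050 + 20660) − 46080 = 38630 t/yr.
Box D: F(D→E) = (38630 + 23330) − 28780 = 33180 t/yr.
Box E: F(E→F) = (33180 + 24800) − 12640 = 45340 t/yr.
Box F throughput = its input = 45340 t/yr; τ = 212900 / 45340 = 4.696 yr.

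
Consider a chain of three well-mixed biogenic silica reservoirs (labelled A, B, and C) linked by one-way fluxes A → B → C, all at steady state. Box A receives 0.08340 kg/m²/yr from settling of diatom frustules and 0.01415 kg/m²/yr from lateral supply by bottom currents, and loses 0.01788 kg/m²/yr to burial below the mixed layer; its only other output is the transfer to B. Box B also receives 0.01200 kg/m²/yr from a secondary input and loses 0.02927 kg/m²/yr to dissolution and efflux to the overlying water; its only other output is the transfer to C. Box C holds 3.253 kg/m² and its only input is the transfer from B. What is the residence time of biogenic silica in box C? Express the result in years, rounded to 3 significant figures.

Box A: F(A→B) = (0.08340 + 0.01415) − 0.01788 = 0.079670 kg/m²/yr.
Box B: F(B→C) = (0.079670 + 0.01200) − 0.02927 = 0.062400 kg/m²/yr.
Box C throughput = its input = 0.062400 kg/m²/yr; τ = 3.253 / 0.062400 = 52.13 yr.

52.1 yr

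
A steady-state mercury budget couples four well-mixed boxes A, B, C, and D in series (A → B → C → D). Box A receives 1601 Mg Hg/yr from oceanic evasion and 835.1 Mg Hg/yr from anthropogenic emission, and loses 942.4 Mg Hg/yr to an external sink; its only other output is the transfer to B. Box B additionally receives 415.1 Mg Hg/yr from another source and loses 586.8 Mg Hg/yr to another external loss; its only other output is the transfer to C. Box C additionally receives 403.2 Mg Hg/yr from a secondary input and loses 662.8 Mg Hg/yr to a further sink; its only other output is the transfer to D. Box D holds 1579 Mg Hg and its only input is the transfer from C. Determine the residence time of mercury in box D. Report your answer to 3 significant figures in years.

Box A: F(A→B) = (1601 + 835.1) − 942.4 = 1493.7 Mg Hg/yr.
Box B: F(B→C) = (1493.7 + 415.1) − 586.8 = 1322.0 Mg Hg/yr.
Box C: F(C→D) = (1322.0 + 403.2) − 662.8 = 1062.4 Mg Hg/yr.
Box D throughput = its input = 1062.4 Mg Hg/yr; τ = 1579 / 1062.4 = 1.486 yr.

1.49 yr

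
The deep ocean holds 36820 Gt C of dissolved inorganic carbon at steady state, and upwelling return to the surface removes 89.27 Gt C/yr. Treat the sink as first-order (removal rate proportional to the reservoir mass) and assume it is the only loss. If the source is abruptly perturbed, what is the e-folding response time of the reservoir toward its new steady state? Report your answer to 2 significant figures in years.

For a linear reservoir the response time equals the residence time τ = M/F.
τ = 36820 / 89.27 = 412.5 yr.

410 yr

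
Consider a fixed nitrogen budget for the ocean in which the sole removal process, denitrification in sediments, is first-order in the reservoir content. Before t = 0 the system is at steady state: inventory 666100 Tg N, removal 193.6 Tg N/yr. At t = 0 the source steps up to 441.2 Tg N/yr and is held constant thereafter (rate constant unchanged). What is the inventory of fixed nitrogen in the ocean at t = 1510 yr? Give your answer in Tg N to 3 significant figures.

τ = M₀/F₀ = 666100/193.6 = 3441 yr; rate constant k = 1/τ.
New steady state M_∞ = F₁/k = F₁·τ = 441.2 × 3441 = 1.5180×10^6 Tg N.
M(t) = M_∞ + (M₀ − M_∞)·e^(−t/τ); t/τ = 1510/3441 = 0.4389, so e^(−t/τ) = 0.6448.
M(t) = 1.5180×10^6 − 851900 × 0.6448 = 968730 Tg N.

969000 Tg N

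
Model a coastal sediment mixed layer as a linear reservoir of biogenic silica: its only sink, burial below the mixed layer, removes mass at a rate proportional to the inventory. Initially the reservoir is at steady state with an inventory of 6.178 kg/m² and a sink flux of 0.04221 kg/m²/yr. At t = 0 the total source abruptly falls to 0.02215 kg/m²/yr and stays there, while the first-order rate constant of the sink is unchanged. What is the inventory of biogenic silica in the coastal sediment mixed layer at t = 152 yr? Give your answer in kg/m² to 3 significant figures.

Residence time τ = M₀/F₀ = 146.4 yr. The eventual steady state is M_∞ = M₀·(F₁/F₀) = 6.178 × 0.02215/0.04221 = 3.2419 kg/m².
The anomaly ΔM(t) = M(t) − M_∞ decays as ΔM₀·e^(−t/τ) with ΔM₀ = 6.178 − 3.2419 = 2.936 kg/m².
At t = 152 yr, e^(−t/τ) = e^(−1.039) = 0.3540, so ΔM = 1.039 kg/m² and M = 3.2419 + 1.039 = 4.2813 kg/m².

4.28 kg/m²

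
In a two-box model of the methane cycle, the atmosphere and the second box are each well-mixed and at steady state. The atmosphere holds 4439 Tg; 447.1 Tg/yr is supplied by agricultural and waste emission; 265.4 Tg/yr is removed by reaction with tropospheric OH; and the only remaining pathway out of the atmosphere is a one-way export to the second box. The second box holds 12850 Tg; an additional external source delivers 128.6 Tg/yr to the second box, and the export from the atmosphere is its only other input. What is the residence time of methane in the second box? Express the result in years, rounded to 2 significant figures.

41 yr

Balance the atmosphere: ΣF_in = 447.10 Tg/yr.
Export to the second box = ΣF_in − (265.4) = 181.70 Tg/yr.
Total input to the second box = 181.70 + 128.6 = 310.30 Tg/yr; at steady state this equals its total output.
τ = M / F = 12850 / 310.30 = 41.41 yr.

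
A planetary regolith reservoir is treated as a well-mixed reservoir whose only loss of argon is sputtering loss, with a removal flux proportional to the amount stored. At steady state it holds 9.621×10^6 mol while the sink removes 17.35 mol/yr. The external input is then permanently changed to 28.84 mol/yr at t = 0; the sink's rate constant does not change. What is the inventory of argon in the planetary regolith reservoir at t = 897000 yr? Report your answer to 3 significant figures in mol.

1.47×10^7 mol

Residence time τ = M₀/F₀ = 554500 yr. The eventual steady state is M_∞ = M₀·(F₁/F₀) = 9.621×10^6 × 28.84/17.35 = 1.5992×10^7 mol.
The anomaly ΔM(t) = M(t) − M_∞ decays as ΔM₀·e^(−t/τ) with ΔM₀ = 9.621×10^6 − 1.5992×10^7 = −6.371×10^6 mol.
At t = 897000 yr, e^(−t/τ) = e^(−1.618) = 0.1984, so ΔM = −1.264×10^6 mol and M = 1.5992×10^7 − 1.264×10^6 = 1.4729×10^7 mol.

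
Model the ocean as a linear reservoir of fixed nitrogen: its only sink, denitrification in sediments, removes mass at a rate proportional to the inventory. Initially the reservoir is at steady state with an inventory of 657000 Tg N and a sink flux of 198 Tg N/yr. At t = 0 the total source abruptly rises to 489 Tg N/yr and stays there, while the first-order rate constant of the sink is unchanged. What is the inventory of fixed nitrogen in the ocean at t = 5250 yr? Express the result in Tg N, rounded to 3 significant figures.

1.42×10^6 Tg N

τ = M₀/F₀ = 657000/198 = 3318 yr; rate constant k = 1/τ.
New steady state M_∞ = F₁/k = F₁·τ = 489 × 3318 = 1.6226×10^6 Tg N.
M(t) = M_∞ + (M₀ − M_∞)·e^(−t/τ); t/τ = 5250/3318 = 1.582, so e^(−t/τ) = 0.2055.
M(t) = 1.6226×10^6 − 965600 × 0.2055 = 1.4241×10^6 Tg N.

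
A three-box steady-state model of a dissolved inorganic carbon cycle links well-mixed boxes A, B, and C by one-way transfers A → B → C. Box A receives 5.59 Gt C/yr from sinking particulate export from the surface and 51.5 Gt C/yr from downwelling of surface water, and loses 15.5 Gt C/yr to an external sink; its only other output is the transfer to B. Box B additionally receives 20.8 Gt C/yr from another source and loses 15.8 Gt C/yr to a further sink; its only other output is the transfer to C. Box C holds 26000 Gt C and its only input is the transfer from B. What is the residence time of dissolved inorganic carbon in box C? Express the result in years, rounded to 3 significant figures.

Box A: F(A→B) = (5.59 + 51.5) − 15.5 = 41.590 Gt C/yr.
Box B: F(B→C) = (41.590 + 20.8) − 15.8 = 46.590 Gt C/yr.
Box C throughput = its input = 46.590 Gt C/yr; τ = 26000 / 46.590 = 558.1 yr.

558 yr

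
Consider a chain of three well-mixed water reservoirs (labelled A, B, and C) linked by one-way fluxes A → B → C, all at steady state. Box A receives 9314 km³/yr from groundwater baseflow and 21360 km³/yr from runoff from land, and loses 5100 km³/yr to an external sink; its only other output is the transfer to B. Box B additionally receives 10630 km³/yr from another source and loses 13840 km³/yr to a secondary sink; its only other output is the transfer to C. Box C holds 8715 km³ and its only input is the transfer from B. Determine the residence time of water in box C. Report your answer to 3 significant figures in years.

0.390 yr

Box A: F(A→B) = (9314 + 21360) − 5100 = 25574 km³/yr.
Box B: F(B→C) = (25574 + 10630) − 13840 = 22364 km³/yr.
Box C throughput = its input = 22364 km³/yr; τ = 8715 / 22364 = 0.3897 yr.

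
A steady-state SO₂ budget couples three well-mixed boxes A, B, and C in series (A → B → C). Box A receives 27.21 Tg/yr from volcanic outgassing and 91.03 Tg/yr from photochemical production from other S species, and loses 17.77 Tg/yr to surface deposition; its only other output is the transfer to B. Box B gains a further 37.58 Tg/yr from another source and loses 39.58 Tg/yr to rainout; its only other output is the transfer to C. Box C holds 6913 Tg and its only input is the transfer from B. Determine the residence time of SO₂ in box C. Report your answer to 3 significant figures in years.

Box A: F(A→B) = (27.21 + 91.03) − 17.77 = 100.47 Tg/yr.
Box B: F(B→C) = (100.47 + 37.58) − 39.58 = 98.470 Tg/yr.
Box C throughput = its input = 98.470 Tg/yr; τ = 6913 / 98.470 = 70.20 yr.

70.2 yr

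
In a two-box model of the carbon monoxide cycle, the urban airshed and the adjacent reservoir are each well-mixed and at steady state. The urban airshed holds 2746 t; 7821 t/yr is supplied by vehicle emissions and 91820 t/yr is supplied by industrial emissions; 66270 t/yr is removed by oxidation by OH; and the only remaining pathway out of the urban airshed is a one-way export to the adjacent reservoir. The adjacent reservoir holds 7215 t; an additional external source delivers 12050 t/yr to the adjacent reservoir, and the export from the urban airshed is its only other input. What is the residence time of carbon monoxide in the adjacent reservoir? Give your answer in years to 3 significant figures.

0.159 yr

Balance the urban airshed: ΣF_in = 7821 + 91820 = 99641 t/yr.
Export to the adjacent reservoir = ΣF_in − (66270) = 33371 t/yr.
Total input to the adjacent reservoir = 33371 + 12050 = 45421 t/yr; at steady state this equals its total output.
τ = M / F = 7215 / 45421 = 0.1588 yr.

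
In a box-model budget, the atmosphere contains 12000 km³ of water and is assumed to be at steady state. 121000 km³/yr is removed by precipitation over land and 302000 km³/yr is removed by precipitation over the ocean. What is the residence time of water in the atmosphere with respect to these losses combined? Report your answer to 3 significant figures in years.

0.0284 yr

Total removal = 121000 + 302000 = 423000 km³/yr.
τ = M / ΣF_out = 12000 / 423000 = 0.02837 yr.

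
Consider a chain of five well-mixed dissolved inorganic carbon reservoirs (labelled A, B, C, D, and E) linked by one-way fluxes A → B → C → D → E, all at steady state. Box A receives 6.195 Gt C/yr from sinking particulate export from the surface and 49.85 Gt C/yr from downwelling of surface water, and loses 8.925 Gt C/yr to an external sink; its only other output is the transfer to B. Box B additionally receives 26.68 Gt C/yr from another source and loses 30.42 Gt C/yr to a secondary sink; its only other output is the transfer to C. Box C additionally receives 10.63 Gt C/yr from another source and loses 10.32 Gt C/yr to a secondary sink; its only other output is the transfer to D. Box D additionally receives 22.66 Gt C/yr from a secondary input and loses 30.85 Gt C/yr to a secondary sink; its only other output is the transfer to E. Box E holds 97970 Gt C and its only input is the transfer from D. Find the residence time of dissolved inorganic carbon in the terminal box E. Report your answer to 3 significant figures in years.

2760 yr

Box A: F(A→B) = (6.195 + 49.85) − 8.925 = 47.120 Gt C/yr.
Box B: F(B→C) = (47.120 + 26.68) − 30.42 = 43.380 Gt C/yr.
Box C: F(C→D) = (43.380 + 10.63) − 10.32 = 43.690 Gt C/yr.
Box D: F(D→E) = (43.690 + 22.66) − 30.85 = 35.500 Gt C/yr.
Box E throughput = its input = 35.500 Gt C/yr; τ = 97970 / 35.500 = 2760 yr.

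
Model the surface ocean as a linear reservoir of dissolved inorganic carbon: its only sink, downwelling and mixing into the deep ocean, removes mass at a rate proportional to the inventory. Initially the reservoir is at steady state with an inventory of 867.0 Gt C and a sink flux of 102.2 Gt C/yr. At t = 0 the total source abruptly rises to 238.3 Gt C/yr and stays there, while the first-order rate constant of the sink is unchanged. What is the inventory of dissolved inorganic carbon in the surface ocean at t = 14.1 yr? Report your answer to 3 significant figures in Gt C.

1800 Gt C

Residence time τ = M₀/F₀ = 8.483 yr. The eventual steady state is M_∞ = M₀·(F₁/F₀) = 867.0 × 238.3/102.2 = 2021.6 Gt C.
The anomaly ΔM(t) = M(t) − M_∞ decays as ΔM₀·e^(−t/τ) with ΔM₀ = 867.0 − 2021.6 = −1155 Gt C.
At t = 14.1 yr, e^(−t/τ) = e^(−1.662) = 0.1897, so ΔM = −219.1 Gt C and M = 2021.6 − 219.1 = 1802.5 Gt C.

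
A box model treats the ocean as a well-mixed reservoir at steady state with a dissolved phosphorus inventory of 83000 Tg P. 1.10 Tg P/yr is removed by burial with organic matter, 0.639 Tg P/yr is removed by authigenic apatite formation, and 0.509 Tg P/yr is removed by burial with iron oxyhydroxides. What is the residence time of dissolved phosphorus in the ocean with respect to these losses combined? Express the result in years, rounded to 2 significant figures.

Total removal = 1.100 + 0.6390 + 0.5090 = 2.2480 Tg P/yr.
τ = M / ΣF_out = 83000 / 2.2480 = 36920 yr.

37000 yr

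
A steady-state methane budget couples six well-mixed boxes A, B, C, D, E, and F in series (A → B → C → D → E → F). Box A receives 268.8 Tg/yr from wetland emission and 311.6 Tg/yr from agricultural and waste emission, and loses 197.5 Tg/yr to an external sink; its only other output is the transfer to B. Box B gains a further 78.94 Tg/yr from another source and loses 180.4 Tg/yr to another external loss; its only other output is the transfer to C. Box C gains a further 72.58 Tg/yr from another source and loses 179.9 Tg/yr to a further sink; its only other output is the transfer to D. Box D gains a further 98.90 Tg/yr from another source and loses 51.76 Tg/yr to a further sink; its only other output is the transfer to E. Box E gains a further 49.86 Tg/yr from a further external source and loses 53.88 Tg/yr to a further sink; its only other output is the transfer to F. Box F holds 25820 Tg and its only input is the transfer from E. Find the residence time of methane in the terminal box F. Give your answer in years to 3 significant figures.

119 yr

Box A: F(A→B) = (268.8 + 311.6) − 197.5 = 382.90 Tg/yr.
Box B: F(B→C) = (382.90 + 78.94) − 180.4 = 281.44 Tg/yr.
Box C: F(C→D) = (281.44 + 72.58) − 179.9 = 174.12 Tg/yr.
Box D: F(D→E) = (174.12 + 98.90) − 51.76 = 221.26 Tg/yr.
Box E: F(E→F) = (221.26 + 49.86) − 53.88 = 217.24 Tg/yr.
Box F throughput = its input = 217.24 Tg/yr; τ = 25820 / 217.24 = 118.9 yr.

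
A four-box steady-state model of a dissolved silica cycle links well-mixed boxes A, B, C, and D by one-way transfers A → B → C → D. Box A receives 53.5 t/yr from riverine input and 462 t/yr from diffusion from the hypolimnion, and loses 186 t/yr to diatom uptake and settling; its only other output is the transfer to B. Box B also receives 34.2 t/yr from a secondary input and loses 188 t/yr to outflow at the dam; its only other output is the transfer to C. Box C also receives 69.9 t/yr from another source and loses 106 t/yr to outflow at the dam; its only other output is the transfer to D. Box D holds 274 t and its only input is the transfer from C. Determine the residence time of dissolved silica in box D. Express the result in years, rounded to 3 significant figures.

1.96 yr

Box A: F(A→B) = (53.5 + 462) − 186 = 329.50 t/yr.
Box B: F(B→C) = (329.50 + 34.2) − 188 = 175.70 t/yr.
Box C: F(C→D) = (175.70 + 69.9) − 106 = 139.60 t/yr.
Box D throughput = its input = 139.60 t/yr; τ = 274 / 139.60 = 1.963 yr.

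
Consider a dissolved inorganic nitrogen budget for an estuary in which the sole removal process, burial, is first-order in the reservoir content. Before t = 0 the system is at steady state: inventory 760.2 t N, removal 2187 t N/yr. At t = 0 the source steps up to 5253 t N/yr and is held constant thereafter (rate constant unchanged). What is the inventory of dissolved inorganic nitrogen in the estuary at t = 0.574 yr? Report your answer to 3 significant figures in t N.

1620 t N

Residence time τ = M₀/F₀ = 0.3476 yr. The eventual steady state is M_∞ = M₀·(F₁/F₀) = 760.2 × 5253/2187 = 1825.9 t N.
The anomaly ΔM(t) = M(t) − M_∞ decays as ΔM₀·e^(−t/τ) with ΔM₀ = 760.2 − 1825.9 = −1066 t N.
At t = 0.574 yr, e^(−t/τ) = e^(−1.651) = 0.1918, so ΔM = −204.4 t N and M = 1825.9 − 204.4 = 1621.5 t N.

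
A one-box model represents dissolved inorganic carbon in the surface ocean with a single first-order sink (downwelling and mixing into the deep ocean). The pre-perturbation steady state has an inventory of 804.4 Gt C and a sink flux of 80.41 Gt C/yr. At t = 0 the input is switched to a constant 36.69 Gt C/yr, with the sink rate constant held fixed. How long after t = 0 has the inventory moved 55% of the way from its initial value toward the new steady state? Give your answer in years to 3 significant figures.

7.99 yr

τ = M₀/F₀ = 804.4/80.41 = 10.00 yr.
The remaining gap fraction is e^(−t/τ); 55% covered ⇒ e^(−t/τ) = 0.450.
t = −τ ln(0.450) = 10.00 × 0.7985 = 7.988 yr.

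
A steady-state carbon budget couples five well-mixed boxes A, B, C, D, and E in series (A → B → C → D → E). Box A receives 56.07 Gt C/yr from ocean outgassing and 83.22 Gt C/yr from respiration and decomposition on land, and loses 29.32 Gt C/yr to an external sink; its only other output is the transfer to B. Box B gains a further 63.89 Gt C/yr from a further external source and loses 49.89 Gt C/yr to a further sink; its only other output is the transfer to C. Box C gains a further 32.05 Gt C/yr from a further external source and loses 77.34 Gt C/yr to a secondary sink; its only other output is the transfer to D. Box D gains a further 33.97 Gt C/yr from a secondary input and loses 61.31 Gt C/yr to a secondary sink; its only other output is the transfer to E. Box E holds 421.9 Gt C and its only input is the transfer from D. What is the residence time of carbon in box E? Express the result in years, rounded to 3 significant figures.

8.22 yr

Box A: F(A→B) = (56.07 + 83.22) − 29.32 = 109.97 Gt C/yr.
Box B: F(B→C) = (109.97 + 63.89) − 49.89 = 123.97 Gt C/yr.
Box C: F(C→D) = (123.97 + 32.05) − 77.34 = 78.680 Gt C/yr.
Box D: F(D→E) = (78.680 + 33.97) − 61.31 = 51.340 Gt C/yr.
Box E throughput = its input = 51.340 Gt C/yr; τ = 421.9 / 51.340 = 8.218 yr.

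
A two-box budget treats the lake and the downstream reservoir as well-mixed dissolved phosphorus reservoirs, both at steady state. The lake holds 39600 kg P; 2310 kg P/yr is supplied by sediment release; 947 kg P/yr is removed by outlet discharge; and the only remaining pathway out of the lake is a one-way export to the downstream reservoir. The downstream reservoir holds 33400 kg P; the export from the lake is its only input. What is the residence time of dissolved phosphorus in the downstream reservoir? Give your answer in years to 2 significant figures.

Balance the lake: ΣF_in = 2310.0 kg P/yr.
Export to the downstream reservoir = ΣF_in − (947) = 1363.0 kg P/yr.
At steady state the output of the downstream reservoir equals its input, 1363.0 kg P/yr.
τ = M / F = 33400 / 1363.0 = 24.50 yr.

25 yr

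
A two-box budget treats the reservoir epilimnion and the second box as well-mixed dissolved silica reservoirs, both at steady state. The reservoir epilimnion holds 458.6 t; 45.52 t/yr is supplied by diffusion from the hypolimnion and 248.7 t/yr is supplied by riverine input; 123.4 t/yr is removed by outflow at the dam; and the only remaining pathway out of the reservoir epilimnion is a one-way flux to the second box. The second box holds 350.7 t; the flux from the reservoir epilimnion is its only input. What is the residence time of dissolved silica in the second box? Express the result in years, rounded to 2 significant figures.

2.1 yr

Balance the reservoir epilimnion: ΣF_in = 45.52 + 248.7 = 294.22 t/yr.
Flux to the second box = ΣF_in − (123.4) = 170.82 t/yr.
At steady state the output of the second box equals its input, 170.82 t/yr.
τ = M / F = 350.7 / 170.82 = 2.053 yr.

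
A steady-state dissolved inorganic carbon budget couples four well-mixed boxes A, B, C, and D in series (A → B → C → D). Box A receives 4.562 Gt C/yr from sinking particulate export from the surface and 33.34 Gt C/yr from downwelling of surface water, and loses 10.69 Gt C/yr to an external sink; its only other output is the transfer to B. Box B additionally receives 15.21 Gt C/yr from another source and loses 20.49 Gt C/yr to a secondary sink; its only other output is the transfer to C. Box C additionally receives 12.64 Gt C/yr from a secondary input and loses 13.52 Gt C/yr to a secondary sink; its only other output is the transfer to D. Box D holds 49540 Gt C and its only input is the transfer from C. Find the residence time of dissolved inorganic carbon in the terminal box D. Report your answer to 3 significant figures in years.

Box A: F(A→B) = (4.562 + 33.34) − 10.69 = 27.212 Gt C/yr.
Box B: F(B→C) = (27.212 + 15.21) − 20.49 = 21.932 Gt C/yr.
Box C: F(C→D) = (21.932 + 12.64) − 13.52 = 21.052 Gt C/yr.
Box D throughput = its input = 21.052 Gt C/yr; τ = 49540 / 21.052 = 2353 yr.

2350 yr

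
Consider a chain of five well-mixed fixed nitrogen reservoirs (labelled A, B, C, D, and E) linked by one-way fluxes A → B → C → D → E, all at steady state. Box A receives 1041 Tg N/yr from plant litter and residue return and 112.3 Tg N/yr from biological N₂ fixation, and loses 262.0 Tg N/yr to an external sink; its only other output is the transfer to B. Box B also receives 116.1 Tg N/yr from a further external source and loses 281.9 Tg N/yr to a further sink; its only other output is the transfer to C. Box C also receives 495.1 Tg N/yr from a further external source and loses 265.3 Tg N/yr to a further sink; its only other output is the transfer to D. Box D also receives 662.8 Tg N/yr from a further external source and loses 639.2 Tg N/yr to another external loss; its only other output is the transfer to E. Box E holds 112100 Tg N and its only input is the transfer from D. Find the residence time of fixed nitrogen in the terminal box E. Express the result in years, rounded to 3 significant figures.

Box A: F(A→B) = (1041 + 112.3) − 262.0 = 891.30 Tg N/yr.
Box B: F(B→C) = (891.30 + 116.1) − 281.9 = 725.50 Tg N/yr.
Box C: F(C→D) = (725.50 + 495.1) − 265.3 = 955.30 Tg N/yr.
Box D: F(D→E) = (955.30 + 662.8) − 639.2 = 978.90 Tg N/yr.
Box E throughput = its input = 978.90 Tg N/yr; τ = 112100 / 978.90 = 114.5 yr.

115 yr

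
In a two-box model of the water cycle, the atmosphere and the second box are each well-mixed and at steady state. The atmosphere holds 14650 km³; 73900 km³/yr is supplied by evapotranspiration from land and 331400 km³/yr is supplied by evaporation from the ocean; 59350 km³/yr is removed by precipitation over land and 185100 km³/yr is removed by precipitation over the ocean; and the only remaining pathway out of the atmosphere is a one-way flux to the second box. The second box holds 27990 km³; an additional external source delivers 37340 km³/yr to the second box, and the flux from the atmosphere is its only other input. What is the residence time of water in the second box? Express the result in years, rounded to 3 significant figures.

Balance the atmosphere: ΣF_in = 73900 + 331400 = 405300 km³/yr.
Flux to the second box = ΣF_in − (59350 + 185100) = 160850 km³/yr.
Total input to the second box = 160850 + 37340 = 198190 km³/yr; at steady state this equals its total output.
τ = M / F = 27990 / 198190 = 0.1412 yr.

0.141 yr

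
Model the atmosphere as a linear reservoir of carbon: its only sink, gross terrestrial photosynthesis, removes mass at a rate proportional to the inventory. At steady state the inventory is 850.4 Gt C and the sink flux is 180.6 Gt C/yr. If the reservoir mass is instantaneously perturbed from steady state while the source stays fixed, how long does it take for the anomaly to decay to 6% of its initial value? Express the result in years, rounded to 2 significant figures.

13 yr

For a linear reservoir the anomaly decays as exp(−t/τ) with τ = M/F = 850.4/180.6 = 4.709 yr.
exp(−t/τ) = 0.06 ⇒ t = −τ ln(0.06) = 4.709 × 2.813 = 13.25 yr.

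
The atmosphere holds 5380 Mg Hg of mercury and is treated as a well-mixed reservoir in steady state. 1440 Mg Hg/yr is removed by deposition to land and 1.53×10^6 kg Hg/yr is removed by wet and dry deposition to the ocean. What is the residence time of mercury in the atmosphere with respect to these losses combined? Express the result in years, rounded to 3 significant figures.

1.81 yr

Convert the wet and dry deposition to the ocean flux: 1.53×10^6 kg Hg/yr = 1530 Mg Hg/yr.
Total removal = 1440 + 1530 = 2970.0 Mg Hg/yr.
τ = M / ΣF_out = 5380 / 2970.0 = 1.811 yr.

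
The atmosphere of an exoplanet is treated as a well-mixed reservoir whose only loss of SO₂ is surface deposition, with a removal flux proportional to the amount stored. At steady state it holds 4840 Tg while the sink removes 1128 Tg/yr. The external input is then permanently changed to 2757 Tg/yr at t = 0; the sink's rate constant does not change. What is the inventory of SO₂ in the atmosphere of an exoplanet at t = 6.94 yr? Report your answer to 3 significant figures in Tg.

10400 Tg

Residence time τ = M₀/F₀ = 4.291 yr. The eventual steady state is M_∞ = M₀·(F₁/F₀) = 4840 × 2757/1128 = 11830 Tg.
The anomaly ΔM(t) = M(t) − M_∞ decays as ΔM₀·e^(−t/τ) with ΔM₀ = 4840 − 11830 = −6990 Tg.
At t = 6.94 yr, e^(−t/τ) = e^(−1.617) = 0.1984, so ΔM = −1387 Tg and M = 11830 − 1387 = 10443 Tg.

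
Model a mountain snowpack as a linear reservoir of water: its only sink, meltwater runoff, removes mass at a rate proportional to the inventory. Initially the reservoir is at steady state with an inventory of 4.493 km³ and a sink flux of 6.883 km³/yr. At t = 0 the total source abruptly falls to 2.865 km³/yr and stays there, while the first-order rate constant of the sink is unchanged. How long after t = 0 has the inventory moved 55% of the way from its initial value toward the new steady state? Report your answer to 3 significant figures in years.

0.521 yr

τ = M₀/F₀ = 4.493/6.883 = 0.6528 yr.
The remaining gap fraction is e^(−t/τ); 55% covered ⇒ e^(−t/τ) = 0.450.
t = −τ ln(0.450) = 0.6528 × 0.7985 = 0.5212 yr.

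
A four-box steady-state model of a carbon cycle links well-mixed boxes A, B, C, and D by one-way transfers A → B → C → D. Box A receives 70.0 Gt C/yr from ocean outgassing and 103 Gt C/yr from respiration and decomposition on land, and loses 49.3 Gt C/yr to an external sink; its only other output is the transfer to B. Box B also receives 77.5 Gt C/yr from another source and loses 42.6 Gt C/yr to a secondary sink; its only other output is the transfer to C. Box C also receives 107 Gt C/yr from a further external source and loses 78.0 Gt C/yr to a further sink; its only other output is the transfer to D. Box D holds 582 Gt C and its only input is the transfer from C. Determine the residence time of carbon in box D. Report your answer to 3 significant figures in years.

3.10 yr

Box A: F(A→B) = (70.0 + 103) − 49.3 = 123.70 Gt C/yr.
Box B: F(B→C) = (123.70 + 77.5) − 42.6 = 158.60 Gt C/yr.
Box C: F(C→D) = (158.60 + 107) − 78.0 = 187.60 Gt C/yr.
Box D throughput = its input = 187.60 Gt C/yr; τ = 582 / 187.60 = 3.102 yr.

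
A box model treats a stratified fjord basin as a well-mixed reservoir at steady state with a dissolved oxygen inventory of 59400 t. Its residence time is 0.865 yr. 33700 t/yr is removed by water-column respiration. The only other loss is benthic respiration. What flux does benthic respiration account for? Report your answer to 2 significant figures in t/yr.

35000 t/yr

Total removal F = M/τ = 59400 / 0.865 = 68670 t/yr.
Benthic respiration = F − (33700) = 68670 − 33700 = 34970 t/yr.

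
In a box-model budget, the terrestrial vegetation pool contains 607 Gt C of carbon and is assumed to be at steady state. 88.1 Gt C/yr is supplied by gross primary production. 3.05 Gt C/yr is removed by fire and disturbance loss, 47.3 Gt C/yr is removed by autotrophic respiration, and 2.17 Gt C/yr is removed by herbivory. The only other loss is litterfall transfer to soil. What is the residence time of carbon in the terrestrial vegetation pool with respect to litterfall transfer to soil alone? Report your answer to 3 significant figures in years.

At steady state ΣF_in = ΣF_out.
ΣF_in = 88.100 Gt C/yr.
Litterfall transfer to soil flux = ΣF_in − (3.05 + 47.3 + 2.17) = 88.100 − 52.52 = 35.58 Gt C/yr.
τ = M / F = 607 / 35.58 = 17.06 yr.

17.1 yr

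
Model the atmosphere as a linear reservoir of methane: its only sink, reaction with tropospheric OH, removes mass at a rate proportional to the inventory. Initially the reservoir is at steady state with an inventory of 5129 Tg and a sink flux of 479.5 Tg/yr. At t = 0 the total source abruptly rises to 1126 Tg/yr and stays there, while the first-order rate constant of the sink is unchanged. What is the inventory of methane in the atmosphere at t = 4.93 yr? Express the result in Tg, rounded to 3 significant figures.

Residence time τ = M₀/F₀ = 10.70 yr. The eventual steady state is M_∞ = M₀·(F₁/F₀) = 5129 × 1126/479.5 = 12044 Tg.
The anomaly ΔM(t) = M(t) − M_∞ decays as ΔM₀·e^(−t/τ) with ΔM₀ = 5129 − 12044 = −6915 Tg.
At t = 4.93 yr, e^(−t/τ) = e^(−0.4609) = 0.6307, so ΔM = −4362 Tg and M = 12044 − 4362 = 7682.7 Tg.

7680 Tg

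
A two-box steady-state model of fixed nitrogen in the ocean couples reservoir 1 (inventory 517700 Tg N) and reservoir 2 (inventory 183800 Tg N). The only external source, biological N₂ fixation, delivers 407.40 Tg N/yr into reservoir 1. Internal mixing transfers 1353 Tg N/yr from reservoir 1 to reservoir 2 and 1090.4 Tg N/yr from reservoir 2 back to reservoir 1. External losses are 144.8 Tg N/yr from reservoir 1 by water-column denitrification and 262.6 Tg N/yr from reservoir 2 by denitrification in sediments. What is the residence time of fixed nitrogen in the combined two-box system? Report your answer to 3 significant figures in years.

For the system as a whole, the A↔B exchange is internal and contributes nothing to the throughput; only the external sinks remove mass.
M_total = 517700 + 183800 = 701500 Tg N.
ΣF_external_out = 144.8 + 262.6 = 407.40 Tg N/yr.
τ = M_total / ΣF_ext = 701500 / 407.40 = 1722 yr.

1720 yr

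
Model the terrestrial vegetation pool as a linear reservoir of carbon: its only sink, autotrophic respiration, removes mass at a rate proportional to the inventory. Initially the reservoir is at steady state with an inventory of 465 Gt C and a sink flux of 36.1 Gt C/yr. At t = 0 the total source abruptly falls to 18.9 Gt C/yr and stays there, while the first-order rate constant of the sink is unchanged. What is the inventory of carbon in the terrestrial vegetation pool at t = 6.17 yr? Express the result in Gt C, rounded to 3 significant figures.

381 Gt C

The sink rate constant is k = F₀/M₀ = 36.1/465 = 0.07763 yr⁻¹.
Solving dM/dt = F₁ − kM with M(0) = M₀ gives M(t) = F₁/k + (M₀ − F₁/k)·e^(−kt).
F₁/k = 18.9/0.07763 = 243.45 Gt C; kt = 0.07763 × 6.17 = 0.4790, e^(−kt) = 0.6194.
M(6.17) = 243.45 + (465 − 243.45) × 0.6194 = 243.45 + 137.2 = 380.68 Gt C.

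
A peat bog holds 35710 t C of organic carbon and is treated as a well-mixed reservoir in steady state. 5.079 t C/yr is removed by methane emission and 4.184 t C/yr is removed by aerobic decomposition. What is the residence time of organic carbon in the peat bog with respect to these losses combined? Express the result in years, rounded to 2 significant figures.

Total removal = 5.079 + 4.184 = 9.2630 t C/yr.
τ = M / ΣF_out = 35710 / 9.2630 = 3855 yr.

3900 yr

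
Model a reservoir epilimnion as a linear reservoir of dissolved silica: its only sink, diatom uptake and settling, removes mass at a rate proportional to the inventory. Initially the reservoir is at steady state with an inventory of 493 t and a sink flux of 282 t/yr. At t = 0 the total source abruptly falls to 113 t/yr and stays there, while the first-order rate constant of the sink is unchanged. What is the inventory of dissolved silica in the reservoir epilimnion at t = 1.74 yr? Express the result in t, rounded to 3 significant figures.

307 t

Residence time τ = M₀/F₀ = 1.748 yr. The eventual steady state is M_∞ = M₀·(F₁/F₀) = 493 × 113/282 = 197.55 t.
The anomaly ΔM(t) = M(t) − M_∞ decays as ΔM₀·e^(−t/τ) with ΔM₀ = 493 − 197.55 = 295.5 t.
At t = 1.74 yr, e^(−t/τ) = e^(−0.9953) = 0.3696, so ΔM = 109.2 t and M = 197.55 + 109.2 = 306.75 t.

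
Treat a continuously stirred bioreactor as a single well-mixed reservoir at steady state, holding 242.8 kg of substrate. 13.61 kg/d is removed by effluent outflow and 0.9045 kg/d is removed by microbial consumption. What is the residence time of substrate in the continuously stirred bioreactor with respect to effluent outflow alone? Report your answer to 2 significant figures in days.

18 d

Residence time with respect to a single sink: τ = M / F_sink.
τ = 242.8 / 13.61 = 17.84 d.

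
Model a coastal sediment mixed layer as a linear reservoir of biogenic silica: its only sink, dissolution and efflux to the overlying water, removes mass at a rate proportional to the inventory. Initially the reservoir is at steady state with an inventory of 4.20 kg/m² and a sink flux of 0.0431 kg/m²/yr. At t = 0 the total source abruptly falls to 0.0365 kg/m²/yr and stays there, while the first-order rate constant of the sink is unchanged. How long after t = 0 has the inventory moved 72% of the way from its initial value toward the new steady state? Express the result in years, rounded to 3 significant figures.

τ = M₀/F₀ = 4.20/0.0431 = 97.45 yr.
The remaining gap fraction is e^(−t/τ); 72% covered ⇒ e^(−t/τ) = 0.280.
t = −τ ln(0.280) = 97.45 × 1.273 = 124.0 yr.

124 yr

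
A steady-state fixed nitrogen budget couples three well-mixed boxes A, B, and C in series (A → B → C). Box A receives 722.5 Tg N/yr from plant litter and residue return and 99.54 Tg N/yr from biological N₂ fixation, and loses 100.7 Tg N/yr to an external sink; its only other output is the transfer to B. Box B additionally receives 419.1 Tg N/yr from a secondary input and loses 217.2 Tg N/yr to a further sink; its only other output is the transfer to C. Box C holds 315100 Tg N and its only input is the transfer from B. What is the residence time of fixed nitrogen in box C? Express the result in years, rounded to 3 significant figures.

341 yr

Box A: F(A→B) = (722.5 + 99.54) − 100.7 = 721.34 Tg N/yr.
Box B: F(B→C) = (721.34 + 419.1) − 217.2 = 923.24 Tg N/yr.
Box C throughput = its input = 923.24 Tg N/yr; τ = 315100 / 923.24 = 341.3 yr.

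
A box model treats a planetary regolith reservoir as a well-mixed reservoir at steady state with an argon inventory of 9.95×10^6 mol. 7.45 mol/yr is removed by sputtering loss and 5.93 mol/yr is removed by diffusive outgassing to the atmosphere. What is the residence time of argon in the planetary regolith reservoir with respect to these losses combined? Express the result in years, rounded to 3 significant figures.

744000 yr

Total removal = 7.450 + 5.930 = 13.380 mol/yr.
τ = M / ΣF_out = 9.95×10^6 / 13.380 = 743600 yr.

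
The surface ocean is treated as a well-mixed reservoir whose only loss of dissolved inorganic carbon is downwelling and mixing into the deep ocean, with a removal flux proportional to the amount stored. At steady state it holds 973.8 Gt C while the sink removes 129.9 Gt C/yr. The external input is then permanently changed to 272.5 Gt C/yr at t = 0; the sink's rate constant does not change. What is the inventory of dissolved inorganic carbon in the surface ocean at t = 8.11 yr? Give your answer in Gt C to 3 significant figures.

Residence time τ = M₀/F₀ = 7.497 yr. The eventual steady state is M_∞ = M₀·(F₁/F₀) = 973.8 × 272.5/129.9 = 2042.8 Gt C.
The anomaly ΔM(t) = M(t) − M_∞ decays as ΔM₀·e^(−t/τ) with ΔM₀ = 973.8 − 2042.8 = −1069 Gt C.
At t = 8.11 yr, e^(−t/τ) = e^(−1.082) = 0.3390, so ΔM = −362.4 Gt C and M = 2042.8 − 362.4 = 1680.4 Gt C.

1680 Gt C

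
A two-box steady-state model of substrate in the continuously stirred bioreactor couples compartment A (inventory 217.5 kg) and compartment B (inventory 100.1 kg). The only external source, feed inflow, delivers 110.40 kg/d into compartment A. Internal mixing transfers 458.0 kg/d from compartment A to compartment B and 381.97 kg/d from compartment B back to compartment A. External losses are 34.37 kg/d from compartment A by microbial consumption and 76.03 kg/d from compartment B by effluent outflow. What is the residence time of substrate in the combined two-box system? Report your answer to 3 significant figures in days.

2.88 d

For the system as a whole, the A↔B exchange is internal and contributes nothing to the throughput; only the external sinks remove mass.
M_total = 217.5 + 100.1 = 317.60 kg.
ΣF_external_out = 34.37 + 76.03 = 110.40 kg/d.
τ = M_total / ΣF_ext = 317.60 / 110.40 = 2.877 d.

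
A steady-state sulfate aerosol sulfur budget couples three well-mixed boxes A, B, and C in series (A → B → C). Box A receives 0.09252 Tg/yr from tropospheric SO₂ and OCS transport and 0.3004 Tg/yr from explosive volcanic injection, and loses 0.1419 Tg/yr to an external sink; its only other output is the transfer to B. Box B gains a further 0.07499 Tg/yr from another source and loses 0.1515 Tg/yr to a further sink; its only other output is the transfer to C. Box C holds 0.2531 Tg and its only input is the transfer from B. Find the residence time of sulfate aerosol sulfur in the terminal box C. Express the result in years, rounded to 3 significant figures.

Box A: F(A→B) = (0.09252 + 0.3004) − 0.1419 = 0.25102 Tg/yr.
Box B: F(B→C) = (0.25102 + 0.07499) − 0.1515 = 0.17451 Tg/yr.
Box C throughput = its input = 0.17451 Tg/yr; τ = 0.2531 / 0.17451 = 1.450 yr.

1.45 yr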